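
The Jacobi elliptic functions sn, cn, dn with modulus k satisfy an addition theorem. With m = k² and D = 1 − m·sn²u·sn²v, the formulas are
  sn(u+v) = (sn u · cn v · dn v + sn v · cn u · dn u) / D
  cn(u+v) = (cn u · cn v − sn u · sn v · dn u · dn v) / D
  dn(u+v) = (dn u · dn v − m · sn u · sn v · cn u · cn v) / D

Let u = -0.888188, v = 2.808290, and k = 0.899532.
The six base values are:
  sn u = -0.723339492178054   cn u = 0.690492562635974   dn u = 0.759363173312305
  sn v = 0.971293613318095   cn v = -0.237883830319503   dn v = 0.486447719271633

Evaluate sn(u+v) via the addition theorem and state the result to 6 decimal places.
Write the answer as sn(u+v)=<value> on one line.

sn(u+v)=0.987339

m = k² = 0.809157819024
D = 1 − m·sn²u·sn²v = 0.6005902565308188
sn(u+v) = (sn u·cn v·dn v + sn v·cn u·dn u)/D = 0.5929863042019839/0.6005902565308188 = 0.9873392013171217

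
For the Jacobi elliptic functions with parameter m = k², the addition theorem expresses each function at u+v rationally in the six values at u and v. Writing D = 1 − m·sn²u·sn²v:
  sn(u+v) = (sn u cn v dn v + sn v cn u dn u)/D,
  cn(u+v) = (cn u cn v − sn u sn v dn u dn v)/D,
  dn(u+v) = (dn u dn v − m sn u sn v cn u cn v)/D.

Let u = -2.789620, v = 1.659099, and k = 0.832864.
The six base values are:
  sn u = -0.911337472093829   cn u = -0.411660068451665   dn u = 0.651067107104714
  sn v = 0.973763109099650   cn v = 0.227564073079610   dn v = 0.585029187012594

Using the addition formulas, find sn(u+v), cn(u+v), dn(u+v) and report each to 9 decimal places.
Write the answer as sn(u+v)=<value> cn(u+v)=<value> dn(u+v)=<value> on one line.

m = k² = 0.693662442496
D = 1 − m·sn²u·sn²v = 0.4537225529842295
sn(u+v) = (sn u·cn v·dn v + sn v·cn u·dn u)/D = -0.3823142004768716/0.4537225529842295 = -0.8426167003652562
cn(u+v) = (cn u·cn v − sn u·sn v·dn u·dn v)/D = 0.2443358491917578/0.4537225529842295 = 0.538513784656965
dn(u+v) = (dn u·dn v − m·sn u·sn v·cn u·cn v)/D = 0.3232268170470864/0.4537225529842295 = 0.7123886941946241

sn(u+v)=-0.842616700 cn(u+v)=0.538513785 dn(u+v)=0.712388694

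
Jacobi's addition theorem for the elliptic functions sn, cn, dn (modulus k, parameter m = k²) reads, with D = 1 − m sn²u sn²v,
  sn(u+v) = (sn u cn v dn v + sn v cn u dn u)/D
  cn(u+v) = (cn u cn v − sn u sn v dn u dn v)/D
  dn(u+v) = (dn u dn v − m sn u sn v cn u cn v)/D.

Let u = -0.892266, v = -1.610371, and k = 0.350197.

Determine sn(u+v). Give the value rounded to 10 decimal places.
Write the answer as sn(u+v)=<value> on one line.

sn(u+v)=-0.6706364718

sn u = -0.7706844066757375, cn u = 0.6372170315574329, dn u = 0.9628907777780461
sn v = -0.9999344945910379, cn v = 0.01144580827052796, dn v = 0.9366846468056566
m = k² = 0.122637938809
D = 1 − m·sn²u·sn²v = 0.9271681926223027
sn(u+v) = (sn u·cn v·dn v + sn v·cn u·dn u)/D = -0.621792805466304/0.9271681926223027 = -0.6706364718009709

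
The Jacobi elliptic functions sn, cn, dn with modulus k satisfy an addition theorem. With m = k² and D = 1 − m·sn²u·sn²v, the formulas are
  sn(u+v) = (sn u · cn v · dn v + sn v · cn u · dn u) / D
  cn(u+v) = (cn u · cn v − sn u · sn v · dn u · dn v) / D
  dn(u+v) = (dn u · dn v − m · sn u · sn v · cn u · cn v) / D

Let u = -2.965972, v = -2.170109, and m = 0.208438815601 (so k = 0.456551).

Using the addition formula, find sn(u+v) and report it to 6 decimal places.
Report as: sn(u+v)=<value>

sn(u+v)=0.991750

sn u = -0.3524929053833528, cn u = -0.9358144857045133, dn u = 0.9869656614887359
sn v = -0.8986000902920067, cn v = -0.4387685924575703, dn v = 0.9119700558760003
m = k² = 0.208438815601
D = 1 − m·sn²u·sn²v = 0.9790871957048806
sn(u+v) = (sn u·cn v·dn v + sn v·cn u·dn u)/D = 0.9710099634503348/0.9790871957048806 = 0.9917502421745688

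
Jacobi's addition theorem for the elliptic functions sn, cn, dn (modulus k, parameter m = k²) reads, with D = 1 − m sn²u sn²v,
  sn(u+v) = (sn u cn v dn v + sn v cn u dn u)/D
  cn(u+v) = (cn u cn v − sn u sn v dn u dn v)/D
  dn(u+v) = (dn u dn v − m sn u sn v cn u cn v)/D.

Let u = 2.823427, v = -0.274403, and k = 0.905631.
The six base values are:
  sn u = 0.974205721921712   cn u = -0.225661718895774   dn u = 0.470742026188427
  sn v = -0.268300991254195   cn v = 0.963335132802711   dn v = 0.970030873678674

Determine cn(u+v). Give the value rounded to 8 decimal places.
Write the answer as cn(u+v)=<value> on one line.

m = k² = 0.820167508161
D = 1 − m·sn²u·sn²v = 0.9439664075910158
cn(u+v) = (cn u·cn v − sn u·sn v·dn u·dn v)/D = -0.09803262409493095/0.9439664075910158 = -0.1038518143300336

cn(u+v)=-0.10385181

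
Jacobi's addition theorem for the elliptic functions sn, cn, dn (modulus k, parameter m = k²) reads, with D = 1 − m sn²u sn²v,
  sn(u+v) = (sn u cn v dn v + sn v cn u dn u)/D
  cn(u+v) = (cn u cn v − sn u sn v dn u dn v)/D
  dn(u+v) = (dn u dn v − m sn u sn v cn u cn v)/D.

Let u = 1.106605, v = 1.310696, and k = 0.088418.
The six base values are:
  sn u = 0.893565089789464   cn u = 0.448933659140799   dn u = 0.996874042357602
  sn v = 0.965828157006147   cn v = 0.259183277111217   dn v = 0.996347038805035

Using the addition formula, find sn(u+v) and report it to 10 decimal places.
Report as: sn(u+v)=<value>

sn(u+v)=0.6668715631

m = k² = 0.007817742724
D = 1 − m·sn²u·sn²v = 0.9941771783896206
sn(u+v) = (sn u·cn v·dn v + sn v·cn u·dn u)/D = 0.6629884889585353/0.9941771783896206 = 0.6668715631075454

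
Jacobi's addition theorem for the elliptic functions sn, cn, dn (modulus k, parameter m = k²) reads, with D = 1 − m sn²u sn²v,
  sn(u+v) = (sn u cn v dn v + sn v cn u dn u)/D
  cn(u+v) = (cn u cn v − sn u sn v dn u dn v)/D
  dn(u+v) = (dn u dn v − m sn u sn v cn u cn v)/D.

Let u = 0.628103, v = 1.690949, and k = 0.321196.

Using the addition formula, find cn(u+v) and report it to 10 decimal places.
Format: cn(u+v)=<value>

sn u = 0.5844252639858188, cn u = 0.811447540396239, dn u = 0.9822235271776235
sn v = 0.9973347142082711, cn v = -0.07296209862049017, dn v = 0.947302662880406
m = k² = 0.103166870416
D = 1 − m·sn²u·sn²v = 0.964950640072103
cn(u+v) = (cn u·cn v − sn u·sn v·dn u·dn v)/D = -0.6015416328874225/0.964950640072103 = -0.6233910916339453

cn(u+v)=-0.6233910916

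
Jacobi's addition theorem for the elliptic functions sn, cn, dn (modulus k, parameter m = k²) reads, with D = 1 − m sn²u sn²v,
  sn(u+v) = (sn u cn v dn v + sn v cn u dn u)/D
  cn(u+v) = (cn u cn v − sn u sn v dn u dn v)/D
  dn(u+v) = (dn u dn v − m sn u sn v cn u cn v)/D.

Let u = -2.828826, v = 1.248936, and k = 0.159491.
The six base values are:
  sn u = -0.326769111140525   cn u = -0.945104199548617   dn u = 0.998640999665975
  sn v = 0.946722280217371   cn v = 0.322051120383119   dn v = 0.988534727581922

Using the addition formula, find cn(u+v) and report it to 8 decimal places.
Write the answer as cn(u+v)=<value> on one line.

cn(u+v)=0.00102774

m = k² = 0.025437379081
D = 1 − m·sn²u·sn²v = 0.9975655573300479
cn(u+v) = (cn u·cn v − sn u·sn v·dn u·dn v)/D = 0.001025240024362834/0.9975655573300479 = 0.00102774200334949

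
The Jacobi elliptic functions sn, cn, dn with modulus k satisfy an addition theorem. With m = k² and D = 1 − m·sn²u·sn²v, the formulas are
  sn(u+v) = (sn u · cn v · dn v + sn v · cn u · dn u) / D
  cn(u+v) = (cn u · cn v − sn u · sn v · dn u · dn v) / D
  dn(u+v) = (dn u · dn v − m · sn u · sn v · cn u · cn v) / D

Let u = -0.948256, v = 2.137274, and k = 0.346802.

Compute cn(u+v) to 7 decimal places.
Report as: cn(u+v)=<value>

sn u = -0.8040124783851989, cn u = 0.5946124238534628, dn u = 0.9603395662634638
sn v = 0.884108557104128, cn v = -0.4672815631450238, dn v = 0.9518350331154942
m = k² = 0.120271627204
D = 1 − m·sn²u·sn²v = 0.9392285004132403
cn(u+v) = (cn u·cn v − sn u·sn v·dn u·dn v)/D = 0.3719114476430374/0.9392285004132403 = 0.3959754708033289

cn(u+v)=0.3959755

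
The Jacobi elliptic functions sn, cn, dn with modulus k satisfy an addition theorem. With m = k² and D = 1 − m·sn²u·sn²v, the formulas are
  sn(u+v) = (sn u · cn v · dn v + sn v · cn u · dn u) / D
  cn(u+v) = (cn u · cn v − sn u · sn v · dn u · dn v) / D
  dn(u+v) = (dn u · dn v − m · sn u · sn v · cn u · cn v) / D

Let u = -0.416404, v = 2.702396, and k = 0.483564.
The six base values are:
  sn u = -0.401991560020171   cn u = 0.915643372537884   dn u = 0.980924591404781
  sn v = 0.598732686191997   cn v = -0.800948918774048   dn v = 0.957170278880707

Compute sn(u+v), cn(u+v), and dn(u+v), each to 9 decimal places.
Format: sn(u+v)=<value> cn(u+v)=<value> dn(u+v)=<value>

m = k² = 0.233834142096
D = 1 − m·sn²u·sn²v = 0.9864541042612084
sn(u+v) = (sn u·cn v·dn v + sn v·cn u·dn u)/D = 0.8459526069219528/0.9864541042612084 = 0.8575691492059002
cn(u+v) = (cn u·cn v − sn u·sn v·dn u·dn v)/D = -0.507401110223199/0.9864541042612084 = -0.5143686949361017
dn(u+v) = (dn u·dn v − m·sn u·sn v·cn u·cn v)/D = 0.8976366822889969/0.9864541042612084 = 0.9099629454745589

sn(u+v)=0.857569149 cn(u+v)=-0.514368695 dn(u+v)=0.909962945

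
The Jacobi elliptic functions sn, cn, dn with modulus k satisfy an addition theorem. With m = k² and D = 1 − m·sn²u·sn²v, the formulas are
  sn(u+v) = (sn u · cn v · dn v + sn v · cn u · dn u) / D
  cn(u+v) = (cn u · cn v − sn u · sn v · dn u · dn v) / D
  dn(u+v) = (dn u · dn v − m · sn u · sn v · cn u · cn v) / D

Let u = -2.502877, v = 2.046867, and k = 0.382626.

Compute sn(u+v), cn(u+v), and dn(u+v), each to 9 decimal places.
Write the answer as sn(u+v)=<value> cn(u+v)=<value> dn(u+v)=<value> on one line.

sn u = -0.6849890765842306, cn u = -0.728553337073054, dn u = 0.9650421776826723
sn v = 0.9273989115244168, cn v = -0.3740738682443977, dn v = 0.9349244098147824
m = k² = 0.146402655876
D = 1 − m·sn²u·sn²v = 0.9409187859745275
sn(u+v) = (sn u·cn v·dn v + sn v·cn u·dn u)/D = -0.4124782132968255/0.9409187859745275 = -0.4383781251318242
cn(u+v) = (cn u·cn v − sn u·sn v·dn u·dn v)/D = 0.8456890003749825/0.9409187859745275 = 0.8987906427004604
dn(u+v) = (dn u·dn v − m·sn u·sn v·cn u·cn v)/D = 0.9275879830302529/0.9409187859745275 = 0.9858321428554882

sn(u+v)=-0.438378125 cn(u+v)=0.898790643 dn(u+v)=0.985832143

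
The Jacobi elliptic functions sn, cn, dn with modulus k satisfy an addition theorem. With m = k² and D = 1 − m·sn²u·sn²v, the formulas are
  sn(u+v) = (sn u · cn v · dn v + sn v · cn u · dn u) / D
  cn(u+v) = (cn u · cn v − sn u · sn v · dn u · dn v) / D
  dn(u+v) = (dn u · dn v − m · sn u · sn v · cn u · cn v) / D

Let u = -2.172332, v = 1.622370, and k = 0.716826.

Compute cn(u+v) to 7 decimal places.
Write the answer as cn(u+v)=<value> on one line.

sn u = -0.9769103672312544, cn u = -0.2136495597844648, dn u = 0.7138734294331641
sn v = 0.9854630971511485, cn v = 0.1698896234420045, dn v = 0.7078072976185771
m = k² = 0.513839514276
D = 1 − m·sn²u·sn²v = 0.5237689946554731
cn(u+v) = (cn u·cn v − sn u·sn v·dn u·dn v)/D = 0.450145462015743/0.5237689946554731 = 0.8594351070968633

cn(u+v)=0.8594351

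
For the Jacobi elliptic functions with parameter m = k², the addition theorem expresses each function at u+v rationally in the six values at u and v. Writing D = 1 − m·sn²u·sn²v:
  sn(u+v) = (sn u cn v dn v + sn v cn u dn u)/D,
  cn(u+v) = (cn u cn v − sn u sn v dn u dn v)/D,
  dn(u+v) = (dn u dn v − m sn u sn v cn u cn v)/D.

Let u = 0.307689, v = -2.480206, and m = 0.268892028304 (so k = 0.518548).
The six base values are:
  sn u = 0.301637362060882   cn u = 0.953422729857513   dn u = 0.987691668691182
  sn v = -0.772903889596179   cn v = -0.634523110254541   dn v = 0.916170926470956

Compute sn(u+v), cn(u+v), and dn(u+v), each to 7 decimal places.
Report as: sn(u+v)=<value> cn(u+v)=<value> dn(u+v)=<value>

sn(u+v)=-0.9165813 cn(u+v)=-0.3998485 dn(u+v)=0.8798285

m = k² = 0.268892028304
D = 1 − m·sn²u·sn²v = 0.9853849878424616
sn(u+v) = (sn u·cn v·dn v + sn v·cn u·dn u)/D = -0.9031854141690121/0.9853849878424616 = -0.9165812604336213
cn(u+v) = (cn u·cn v − sn u·sn v·dn u·dn v)/D = -0.3940046724312267/0.9853849878424616 = -0.3998484625729027
dn(u+v) = (dn u·dn v − m·sn u·sn v·cn u·cn v)/D = 0.8669697483014912/0.9853849878424616 = 0.8798284518214093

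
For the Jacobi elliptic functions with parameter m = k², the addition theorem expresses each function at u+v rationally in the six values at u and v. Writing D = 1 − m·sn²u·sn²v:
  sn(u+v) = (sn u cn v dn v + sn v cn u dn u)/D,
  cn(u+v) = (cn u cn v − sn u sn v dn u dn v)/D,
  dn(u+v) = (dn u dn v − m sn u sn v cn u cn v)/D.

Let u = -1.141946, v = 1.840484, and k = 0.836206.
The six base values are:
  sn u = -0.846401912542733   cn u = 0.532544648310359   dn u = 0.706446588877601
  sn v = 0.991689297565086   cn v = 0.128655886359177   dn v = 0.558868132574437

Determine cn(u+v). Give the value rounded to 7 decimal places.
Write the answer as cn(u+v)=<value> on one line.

cn(u+v)=0.7882124

m = k² = 0.699240474436
D = 1 − m·sn²u·sn²v = 0.5073583984076443
cn(u+v) = (cn u·cn v − sn u·sn v·dn u·dn v)/D = 0.3999061803801781/0.5073583984076443 = 0.7882123990364457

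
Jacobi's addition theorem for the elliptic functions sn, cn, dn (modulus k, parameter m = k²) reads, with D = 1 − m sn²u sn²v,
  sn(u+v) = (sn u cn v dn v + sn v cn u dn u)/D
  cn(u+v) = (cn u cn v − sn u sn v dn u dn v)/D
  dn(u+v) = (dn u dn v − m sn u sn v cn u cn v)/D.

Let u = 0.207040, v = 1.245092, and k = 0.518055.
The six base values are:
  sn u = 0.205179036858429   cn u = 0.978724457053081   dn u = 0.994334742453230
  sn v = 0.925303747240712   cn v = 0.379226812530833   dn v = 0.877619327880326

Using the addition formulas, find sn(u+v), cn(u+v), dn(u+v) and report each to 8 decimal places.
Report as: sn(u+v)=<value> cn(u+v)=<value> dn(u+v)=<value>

m = k² = 0.268380983025
D = 1 − m·sn²u·sn²v = 0.9903264394392753
sn(u+v) = (sn u·cn v·dn v + sn v·cn u·dn u)/D = 0.9687738782122219/0.9903264394392753 = 0.9782369122253703
cn(u+v) = (cn u·cn v − sn u·sn v·dn u·dn v)/D = 0.2054838912083471/0.9903264394392753 = 0.2074910686265152
dn(u+v) = (dn u·dn v − m·sn u·sn v·cn u·cn v)/D = 0.8537357774641219/0.9903264394392753 = 0.8620751132803328

sn(u+v)=0.97823691 cn(u+v)=0.20749107 dn(u+v)=0.86207511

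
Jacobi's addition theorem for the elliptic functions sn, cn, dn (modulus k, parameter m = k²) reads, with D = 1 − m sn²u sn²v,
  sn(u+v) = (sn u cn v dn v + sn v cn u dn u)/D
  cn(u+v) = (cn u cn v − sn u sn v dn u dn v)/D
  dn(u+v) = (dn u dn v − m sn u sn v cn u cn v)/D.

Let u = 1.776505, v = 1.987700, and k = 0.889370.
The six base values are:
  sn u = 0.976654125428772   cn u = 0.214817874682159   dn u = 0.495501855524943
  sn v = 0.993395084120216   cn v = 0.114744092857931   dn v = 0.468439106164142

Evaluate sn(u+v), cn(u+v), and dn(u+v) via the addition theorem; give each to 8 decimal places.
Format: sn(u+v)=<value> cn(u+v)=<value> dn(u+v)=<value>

sn(u+v)=0.61942394 cn(u+v)=-0.78505668 dn(u+v)=0.83457320

m = k² = 0.7909789969
D = 1 − m·sn²u·sn²v = 0.2554557010677225
sn(u+v) = (sn u·cn v·dn v + sn v·cn u·dn u)/D = 0.1582353757757324/0.2554557010677225 = 0.6194239357914485
cn(u+v) = (cn u·cn v − sn u·sn v·dn u·dn v)/D = -0.2005472040720448/0.2554557010677225 = -0.7850566780612922
dn(u+v) = (dn u·dn v − m·sn u·sn v·cn u·cn v)/D = 0.2131964814028366/0.2554557010677225 = 0.8345731980603445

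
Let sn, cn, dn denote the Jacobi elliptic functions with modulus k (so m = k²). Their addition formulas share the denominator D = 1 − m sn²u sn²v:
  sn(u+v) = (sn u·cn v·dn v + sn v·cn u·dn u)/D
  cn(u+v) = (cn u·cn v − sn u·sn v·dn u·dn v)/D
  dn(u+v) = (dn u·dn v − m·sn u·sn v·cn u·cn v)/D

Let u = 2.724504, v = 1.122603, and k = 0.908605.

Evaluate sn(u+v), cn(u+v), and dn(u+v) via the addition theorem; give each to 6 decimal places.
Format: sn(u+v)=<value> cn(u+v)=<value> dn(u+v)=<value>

sn u = 0.9850849006581995, cn u = -0.1720689934160864, dn u = 0.4459596492431011
sn v = 0.8264380208017812, cn v = 0.5630277060440585, dn v = 0.6604094206166347
m = k² = 0.825563046025
D = 1 − m·sn²u·sn²v = 0.4528352044184114
sn(u+v) = (sn u·cn v·dn v + sn v·cn u·dn u)/D = 0.3028655318573982/0.4528352044184114 = 0.6688206413774227
cn(u+v) = (cn u·cn v − sn u·sn v·dn u·dn v)/D = -0.3366484694357004/0.4528352044184114 = -0.7434238021932664
dn(u+v) = (dn u·dn v − m·sn u·sn v·cn u·cn v)/D = 0.3596287849572159/0.4528352044184114 = 0.7941714368676282

sn(u+v)=0.668821 cn(u+v)=-0.743424 dn(u+v)=0.794171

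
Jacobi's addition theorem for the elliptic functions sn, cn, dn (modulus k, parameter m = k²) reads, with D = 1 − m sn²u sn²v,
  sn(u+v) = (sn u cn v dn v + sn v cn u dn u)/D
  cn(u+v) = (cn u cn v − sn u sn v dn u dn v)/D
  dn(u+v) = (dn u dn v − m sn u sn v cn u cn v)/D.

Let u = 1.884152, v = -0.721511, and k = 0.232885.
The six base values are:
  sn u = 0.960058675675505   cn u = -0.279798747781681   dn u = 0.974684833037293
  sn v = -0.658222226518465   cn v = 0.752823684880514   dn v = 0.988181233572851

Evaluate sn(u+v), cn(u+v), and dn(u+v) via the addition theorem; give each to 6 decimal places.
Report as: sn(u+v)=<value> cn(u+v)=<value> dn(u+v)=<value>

m = k² = 0.054235423225
D = 1 − m·sn²u·sn²v = 0.9783417345102122
sn(u+v) = (sn u·cn v·dn v + sn v·cn u·dn u)/D = 0.893720305110241/0.9783417345102122 = 0.9135052442157799
cn(u+v) = (cn u·cn v − sn u·sn v·dn u·dn v)/D = 0.3980157857649721/0.9783417345102122 = 0.4068269518975708
dn(u+v) = (dn u·dn v − m·sn u·sn v·cn u·cn v)/D = 0.9559460054625712/0.9783417345102122 = 0.9771084803421445

sn(u+v)=0.913505 cn(u+v)=0.406827 dn(u+v)=0.977108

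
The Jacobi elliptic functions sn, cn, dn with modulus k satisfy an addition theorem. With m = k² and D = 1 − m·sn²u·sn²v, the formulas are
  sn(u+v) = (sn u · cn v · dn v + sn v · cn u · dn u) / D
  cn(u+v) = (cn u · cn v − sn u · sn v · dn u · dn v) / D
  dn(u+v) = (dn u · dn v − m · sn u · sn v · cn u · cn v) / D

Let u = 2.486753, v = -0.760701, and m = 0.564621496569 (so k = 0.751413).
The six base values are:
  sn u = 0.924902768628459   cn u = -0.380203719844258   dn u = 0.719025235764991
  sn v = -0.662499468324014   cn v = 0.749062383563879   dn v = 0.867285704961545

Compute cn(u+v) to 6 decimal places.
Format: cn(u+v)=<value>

cn(u+v)=0.123493

m = k² = 0.564621496569
D = 1 − m·sn²u·sn²v = 0.7880074319289753
cn(u+v) = (cn u·cn v − sn u·sn v·dn u·dn v)/D = 0.09731328306030072/0.7880074319289753 = 0.1234928493276847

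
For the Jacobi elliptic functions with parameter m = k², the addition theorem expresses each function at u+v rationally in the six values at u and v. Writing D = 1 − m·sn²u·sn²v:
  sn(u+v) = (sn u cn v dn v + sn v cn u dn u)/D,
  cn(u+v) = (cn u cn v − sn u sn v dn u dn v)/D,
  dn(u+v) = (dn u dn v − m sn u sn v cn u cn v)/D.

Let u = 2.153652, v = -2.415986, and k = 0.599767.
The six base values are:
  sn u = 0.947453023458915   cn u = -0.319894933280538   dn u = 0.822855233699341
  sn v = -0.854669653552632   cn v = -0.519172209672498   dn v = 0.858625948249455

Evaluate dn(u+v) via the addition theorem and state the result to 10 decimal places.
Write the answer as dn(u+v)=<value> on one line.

dn(u+v)=0.9879265385

m = k² = 0.359720454289
D = 1 − m·sn²u·sn²v = 0.7641276287700016
dn(u+v) = (dn u·dn v − m·sn u·sn v·cn u·cn v)/D = 0.7549019632523596/0.7641276287700016 = 0.9879265384861265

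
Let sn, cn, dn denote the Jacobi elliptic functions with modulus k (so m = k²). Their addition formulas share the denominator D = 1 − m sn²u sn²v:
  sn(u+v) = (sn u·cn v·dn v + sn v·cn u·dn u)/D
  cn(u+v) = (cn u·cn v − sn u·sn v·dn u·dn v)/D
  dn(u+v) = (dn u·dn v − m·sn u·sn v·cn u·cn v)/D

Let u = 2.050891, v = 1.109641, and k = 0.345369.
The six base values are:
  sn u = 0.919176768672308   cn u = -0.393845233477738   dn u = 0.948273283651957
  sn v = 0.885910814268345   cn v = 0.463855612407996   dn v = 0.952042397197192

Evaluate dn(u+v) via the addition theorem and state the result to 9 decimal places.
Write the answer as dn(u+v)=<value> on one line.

m = k² = 0.119279746161
D = 1 − m·sn²u·sn²v = 0.9209057720223331
dn(u+v) = (dn u·dn v − m·sn u·sn v·cn u·cn v)/D = 0.9205408861762145/0.9209057720223331 = 0.9996037750471286

dn(u+v)=0.999603775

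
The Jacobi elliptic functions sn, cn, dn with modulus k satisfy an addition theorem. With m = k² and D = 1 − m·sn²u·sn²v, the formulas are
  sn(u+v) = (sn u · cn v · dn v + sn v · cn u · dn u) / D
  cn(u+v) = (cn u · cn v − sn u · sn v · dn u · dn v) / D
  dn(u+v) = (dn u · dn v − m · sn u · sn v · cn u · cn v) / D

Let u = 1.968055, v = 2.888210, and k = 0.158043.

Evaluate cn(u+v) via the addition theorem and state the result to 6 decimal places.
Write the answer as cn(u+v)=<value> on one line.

cn(u+v)=0.112364

sn u = 0.9276694366000952, cn u = -0.3734024857952366, dn u = 0.9891941270178853
sn v = 0.2698110589260159, cn v = -0.9629132839883465, dn v = 0.9990904269516206
m = k² = 0.024977589849
D = 1 − m·sn²u·sn²v = 0.9984352083518042
cn(u+v) = (cn u·cn v − sn u·sn v·dn u·dn v)/D = 0.1121886038431695/0.9984352083518042 = 0.1123644307659864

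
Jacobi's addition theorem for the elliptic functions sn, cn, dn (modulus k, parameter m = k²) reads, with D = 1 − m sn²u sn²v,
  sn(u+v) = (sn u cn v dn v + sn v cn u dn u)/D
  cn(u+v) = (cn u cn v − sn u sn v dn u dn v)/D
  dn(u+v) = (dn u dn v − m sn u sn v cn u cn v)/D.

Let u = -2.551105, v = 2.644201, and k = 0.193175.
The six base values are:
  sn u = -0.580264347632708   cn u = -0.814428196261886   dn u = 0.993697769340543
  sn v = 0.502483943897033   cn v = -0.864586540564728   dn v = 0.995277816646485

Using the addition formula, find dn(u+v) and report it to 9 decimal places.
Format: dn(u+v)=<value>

dn(u+v)=0.999838762

m = k² = 0.037316580625
D = 1 − m·sn²u·sn²v = 0.9968275265567042
dn(u+v) = (dn u·dn v − m·sn u·sn v·cn u·cn v)/D = 0.9966668001257508/0.9968275265567042 = 0.9998387620459193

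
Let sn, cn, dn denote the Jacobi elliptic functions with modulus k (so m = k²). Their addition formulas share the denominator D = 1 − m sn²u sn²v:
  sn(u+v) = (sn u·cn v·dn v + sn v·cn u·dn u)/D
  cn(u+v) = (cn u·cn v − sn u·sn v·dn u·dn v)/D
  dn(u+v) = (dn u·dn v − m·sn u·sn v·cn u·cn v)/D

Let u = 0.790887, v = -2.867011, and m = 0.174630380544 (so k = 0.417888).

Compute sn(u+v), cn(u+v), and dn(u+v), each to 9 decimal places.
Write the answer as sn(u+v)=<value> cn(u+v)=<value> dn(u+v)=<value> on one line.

sn(u+v)=-0.924208567 cn(u+v)=-0.381888104 dn(u+v)=0.922408508

sn u = 0.7020143394210769, cn u = 0.7121628095086046, dn u = 0.9560010115873884
sn v = -0.4122423662194865, cn v = -0.9110742184332508, dn v = 0.9850495698362969
m = k² = 0.174630380544
D = 1 − m·sn²u·sn²v = 0.985374288205057
sn(u+v) = (sn u·cn v·dn v + sn v·cn u·dn u)/D = -0.9106913590788141/0.985374288205057 = -0.9242085672214117
cn(u+v) = (cn u·cn v − sn u·sn v·dn u·dn v)/D = -0.3763027190372204/0.985374288205057 = -0.3818881043899448
dn(u+v) = (dn u·dn v − m·sn u·sn v·cn u·cn v)/D = 0.9089176274413091/0.985374288205057 = 0.9224085084429996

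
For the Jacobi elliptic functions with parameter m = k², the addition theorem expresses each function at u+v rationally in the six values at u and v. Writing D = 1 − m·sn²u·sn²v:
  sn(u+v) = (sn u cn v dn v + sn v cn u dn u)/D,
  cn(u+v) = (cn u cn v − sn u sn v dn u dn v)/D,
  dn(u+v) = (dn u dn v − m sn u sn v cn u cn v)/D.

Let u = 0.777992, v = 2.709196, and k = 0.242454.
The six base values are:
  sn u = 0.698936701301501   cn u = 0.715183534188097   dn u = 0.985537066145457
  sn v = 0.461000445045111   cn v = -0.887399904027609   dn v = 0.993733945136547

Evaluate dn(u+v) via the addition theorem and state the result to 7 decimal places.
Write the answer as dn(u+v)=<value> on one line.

m = k² = 0.058783942116
D = 1 − m·sn²u·sn²v = 0.9938970882747638
dn(u+v) = (dn u·dn v − m·sn u·sn v·cn u·cn v)/D = 0.9913824758619815/0.9938970882747638 = 0.9974699468964667

dn(u+v)=0.9974699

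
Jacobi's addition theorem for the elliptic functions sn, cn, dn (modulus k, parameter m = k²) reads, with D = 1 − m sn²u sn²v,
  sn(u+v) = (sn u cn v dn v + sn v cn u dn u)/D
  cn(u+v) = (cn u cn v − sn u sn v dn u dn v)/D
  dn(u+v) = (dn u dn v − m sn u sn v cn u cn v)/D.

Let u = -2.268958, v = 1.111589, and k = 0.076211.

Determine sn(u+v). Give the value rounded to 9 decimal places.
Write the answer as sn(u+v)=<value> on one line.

sn u = -0.7686010135476148, cn u = -0.6397284439303753, dn u = 0.9982829606783895
sn v = 0.8959439590053202, cn v = 0.4441671108061392, dn v = 0.9976661437533217
m = k² = 0.005808116521
D = 1 − m·sn²u·sn²v = 0.9972457781634717
sn(u+v) = (sn u·cn v·dn v + sn v·cn u·dn u)/D = -0.9127672377396256/0.9972457781634717 = -0.9152881443334643

sn(u+v)=-0.915288144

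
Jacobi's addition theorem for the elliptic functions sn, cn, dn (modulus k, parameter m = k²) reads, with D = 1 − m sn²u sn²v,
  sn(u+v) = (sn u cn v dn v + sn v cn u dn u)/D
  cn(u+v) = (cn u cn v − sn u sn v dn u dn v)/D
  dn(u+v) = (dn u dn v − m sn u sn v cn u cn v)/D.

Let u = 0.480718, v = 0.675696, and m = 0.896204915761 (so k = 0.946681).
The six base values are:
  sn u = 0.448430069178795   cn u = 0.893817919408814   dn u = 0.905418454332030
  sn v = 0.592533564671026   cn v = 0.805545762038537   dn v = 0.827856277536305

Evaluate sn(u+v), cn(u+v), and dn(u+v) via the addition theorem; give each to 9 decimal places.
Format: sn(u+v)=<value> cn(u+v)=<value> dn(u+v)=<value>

m = k² = 0.896204915761
D = 1 − m·sn²u·sn²v = 0.9367263792580226
sn(u+v) = (sn u·cn v·dn v + sn v·cn u·dn u)/D = 0.778572415133343/0.9367263792580226 = 0.8311631148362099
cn(u+v) = (cn u·cn v − sn u·sn v·dn u·dn v)/D = 0.520846718326302/0.9367263792580226 = 0.5560286652104991
dn(u+v) = (dn u·dn v − m·sn u·sn v·cn u·cn v)/D = 0.5780997230251785/0.9367263792580226 = 0.6171489730897608

sn(u+v)=0.831163115 cn(u+v)=0.556028665 dn(u+v)=0.617148973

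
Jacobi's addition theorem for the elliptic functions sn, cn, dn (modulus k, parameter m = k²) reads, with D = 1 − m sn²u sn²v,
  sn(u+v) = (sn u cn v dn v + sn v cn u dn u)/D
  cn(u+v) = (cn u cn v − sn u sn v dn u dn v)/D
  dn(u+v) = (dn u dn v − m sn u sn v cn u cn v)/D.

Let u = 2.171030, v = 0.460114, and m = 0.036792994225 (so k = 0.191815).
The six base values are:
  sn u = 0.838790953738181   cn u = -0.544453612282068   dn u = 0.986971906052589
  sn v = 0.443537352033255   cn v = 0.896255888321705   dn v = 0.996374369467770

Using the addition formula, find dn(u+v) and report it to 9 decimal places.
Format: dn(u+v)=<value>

m = k² = 0.036792994225
D = 1 − m·sn²u·sn²v = 0.9949074769075688
dn(u+v) = (dn u·dn v − m·sn u·sn v·cn u·cn v)/D = 0.9900729801381988/0.9949074769075688 = 0.9951407574256082

dn(u+v)=0.995140757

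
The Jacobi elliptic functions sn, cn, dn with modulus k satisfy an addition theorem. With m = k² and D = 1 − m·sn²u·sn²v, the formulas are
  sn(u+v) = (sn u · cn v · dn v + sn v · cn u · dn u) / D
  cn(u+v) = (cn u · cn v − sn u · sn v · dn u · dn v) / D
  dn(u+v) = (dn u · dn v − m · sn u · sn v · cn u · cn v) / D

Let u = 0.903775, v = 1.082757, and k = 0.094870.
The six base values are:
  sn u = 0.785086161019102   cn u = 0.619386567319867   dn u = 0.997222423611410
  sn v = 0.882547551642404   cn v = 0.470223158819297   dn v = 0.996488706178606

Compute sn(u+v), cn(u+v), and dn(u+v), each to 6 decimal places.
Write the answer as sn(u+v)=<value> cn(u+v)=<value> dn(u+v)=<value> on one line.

m = k² = 0.0090003169
D = 1 − m·sn²u·sn²v = 0.9956791551320855
sn(u+v) = (sn u·cn v·dn v + sn v·cn u·dn u)/D = 0.9129892147900902/0.9956791551320855 = 0.9169512187577878
cn(u+v) = (cn u·cn v − sn u·sn v·dn u·dn v)/D = -0.3972753121470274/0.9956791551320855 = -0.3989993263385386
dn(u+v) = (dn u·dn v − m·sn u·sn v·cn u·cn v)/D = 0.9919046184265204/0.9956791551320855 = 0.9962090833316036

sn(u+v)=0.916951 cn(u+v)=-0.398999 dn(u+v)=0.996209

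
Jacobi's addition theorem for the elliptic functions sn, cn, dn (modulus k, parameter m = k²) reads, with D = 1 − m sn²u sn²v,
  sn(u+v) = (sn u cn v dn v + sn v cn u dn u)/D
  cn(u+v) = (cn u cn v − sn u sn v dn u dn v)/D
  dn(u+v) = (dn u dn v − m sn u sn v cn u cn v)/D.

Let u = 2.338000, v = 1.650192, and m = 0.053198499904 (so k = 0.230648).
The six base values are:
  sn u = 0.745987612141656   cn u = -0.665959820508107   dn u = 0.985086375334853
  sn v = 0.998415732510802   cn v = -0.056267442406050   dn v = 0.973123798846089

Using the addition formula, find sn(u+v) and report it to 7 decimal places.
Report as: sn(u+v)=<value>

sn(u+v)=-0.7169946

m = k² = 0.053198499904
D = 1 − m·sn²u·sn²v = 0.9704888965143865
sn(u+v) = (sn u·cn v·dn v + sn v·cn u·dn u)/D = -0.6958353133870186/0.9704888965143865 = -0.7169946156892518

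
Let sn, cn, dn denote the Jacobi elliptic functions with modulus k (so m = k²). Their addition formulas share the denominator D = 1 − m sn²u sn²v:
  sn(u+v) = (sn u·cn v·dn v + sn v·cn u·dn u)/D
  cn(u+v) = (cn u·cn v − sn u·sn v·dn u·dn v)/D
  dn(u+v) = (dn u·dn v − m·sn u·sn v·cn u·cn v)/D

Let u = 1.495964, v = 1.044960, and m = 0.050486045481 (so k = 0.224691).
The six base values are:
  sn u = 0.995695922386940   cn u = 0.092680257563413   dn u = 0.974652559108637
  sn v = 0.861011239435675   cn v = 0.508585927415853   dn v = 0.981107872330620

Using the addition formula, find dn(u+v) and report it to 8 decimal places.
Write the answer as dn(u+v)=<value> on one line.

dn(u+v)=0.99096995

m = k² = 0.050486045481
D = 1 − m·sn²u·sn²v = 0.962894144181404
dn(u+v) = (dn u·dn v − m·sn u·sn v·cn u·cn v)/D = 0.9541991655579305/0.962894144181404 = 0.990969953783585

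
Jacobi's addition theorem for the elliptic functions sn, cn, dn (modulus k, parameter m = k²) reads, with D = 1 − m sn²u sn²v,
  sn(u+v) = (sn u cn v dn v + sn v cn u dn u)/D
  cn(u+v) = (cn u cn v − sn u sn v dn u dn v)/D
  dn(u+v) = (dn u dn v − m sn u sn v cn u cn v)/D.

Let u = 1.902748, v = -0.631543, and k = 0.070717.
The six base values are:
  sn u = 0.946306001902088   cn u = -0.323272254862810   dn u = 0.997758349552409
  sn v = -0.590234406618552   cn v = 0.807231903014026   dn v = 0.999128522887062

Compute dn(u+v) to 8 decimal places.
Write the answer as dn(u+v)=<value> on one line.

dn(u+v)=0.99771649

m = k² = 0.005000894089
D = 1 − m·sn²u·sn²v = 0.9984398732234211
dn(u+v) = (dn u·dn v − m·sn u·sn v·cn u·cn v)/D = 0.9961599216670069/0.9984398732234211 = 0.9977164858720502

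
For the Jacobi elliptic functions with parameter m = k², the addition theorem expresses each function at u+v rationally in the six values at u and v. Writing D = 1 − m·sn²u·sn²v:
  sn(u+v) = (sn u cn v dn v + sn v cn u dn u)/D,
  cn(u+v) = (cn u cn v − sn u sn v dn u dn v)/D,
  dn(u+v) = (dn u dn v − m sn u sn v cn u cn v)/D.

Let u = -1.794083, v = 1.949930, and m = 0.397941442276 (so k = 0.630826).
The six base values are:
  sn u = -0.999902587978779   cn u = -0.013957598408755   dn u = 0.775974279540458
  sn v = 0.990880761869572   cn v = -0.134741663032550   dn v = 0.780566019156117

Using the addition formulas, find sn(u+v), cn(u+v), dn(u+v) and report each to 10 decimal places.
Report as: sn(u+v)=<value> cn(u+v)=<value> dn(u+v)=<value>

sn(u+v)=0.1549701944 cn(u+v)=0.9879191459 dn(u+v)=0.9952100951

m = k² = 0.397941442276
D = 1 − m·sn²u·sn²v = 0.6093594275586222
sn(u+v) = (sn u·cn v·dn v + sn v·cn u·dn u)/D = 0.09443254894534649/0.6093594275586222 = 0.154970194395264
cn(u+v) = (cn u·cn v − sn u·sn v·dn u·dn v)/D = 0.6019978452239314/0.6093594275586222 = 0.9879191459067357
dn(u+v) = (dn u·dn v − m·sn u·sn v·cn u·cn v)/D = 0.6064406538449734/0.6093594275586222 = 0.9952100950906058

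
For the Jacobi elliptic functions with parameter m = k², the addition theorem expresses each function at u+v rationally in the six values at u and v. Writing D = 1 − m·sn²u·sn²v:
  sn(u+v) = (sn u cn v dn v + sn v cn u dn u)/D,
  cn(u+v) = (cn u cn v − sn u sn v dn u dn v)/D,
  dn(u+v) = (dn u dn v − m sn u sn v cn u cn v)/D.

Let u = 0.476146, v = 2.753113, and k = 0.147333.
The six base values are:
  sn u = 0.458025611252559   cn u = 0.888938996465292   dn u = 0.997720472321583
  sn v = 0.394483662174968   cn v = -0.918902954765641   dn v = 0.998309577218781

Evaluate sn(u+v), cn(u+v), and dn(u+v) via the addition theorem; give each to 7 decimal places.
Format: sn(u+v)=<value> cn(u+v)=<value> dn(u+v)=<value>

m = k² = 0.021707012889
D = 1 − m·sn²u·sn²v = 0.9992913404686895
sn(u+v) = (sn u·cn v·dn v + sn v·cn u·dn u)/D = -0.07029707611064379/0.9992913404686895 = -0.07034692813176278
cn(u+v) = (cn u·cn v − sn u·sn v·dn u·dn v)/D = -0.9968156821729906/0.9992913404686895 = -0.9975225860613005
dn(u+v) = (dn u·dn v − m·sn u·sn v·cn u·cn v)/D = 0.9992376664477396/0.9992913404686895 = 0.9999462879154694

sn(u+v)=-0.0703469 cn(u+v)=-0.9975226 dn(u+v)=0.9999463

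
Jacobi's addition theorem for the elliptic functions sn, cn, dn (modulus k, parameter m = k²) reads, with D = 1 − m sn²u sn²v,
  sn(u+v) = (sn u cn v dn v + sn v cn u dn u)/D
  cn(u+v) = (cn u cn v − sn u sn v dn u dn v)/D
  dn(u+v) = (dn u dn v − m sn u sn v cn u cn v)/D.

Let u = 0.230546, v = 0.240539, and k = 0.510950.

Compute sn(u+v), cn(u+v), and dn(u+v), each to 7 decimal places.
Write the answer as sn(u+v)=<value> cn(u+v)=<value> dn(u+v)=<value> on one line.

sn(u+v)=0.4499810 cn(u+v)=0.8930381 dn(u+v)=0.9732100

sn u = 0.2279958317016768, cn u = 0.9736621080881502, dn u = 0.9931913402819036
sn v = 0.2376451540694686, cn v = 0.9713520374958291, dn v = 0.9926006347046284
m = k² = 0.2610699025
D = 1 − m·sn²u·sn²v = 0.9992335769687892
sn(u+v) = (sn u·cn v·dn v + sn v·cn u·dn u)/D = 0.4496361736269225/0.9992335769687892 = 0.4499810494668423
cn(u+v) = (cn u·cn v − sn u·sn v·dn u·dn v)/D = 0.8923536589872769/0.9992335769687892 = 0.893038103957899
dn(u+v) = (dn u·dn v − m·sn u·sn v·cn u·cn v)/D = 0.9724641572994022/0.9992335769687892 = 0.9732100478943142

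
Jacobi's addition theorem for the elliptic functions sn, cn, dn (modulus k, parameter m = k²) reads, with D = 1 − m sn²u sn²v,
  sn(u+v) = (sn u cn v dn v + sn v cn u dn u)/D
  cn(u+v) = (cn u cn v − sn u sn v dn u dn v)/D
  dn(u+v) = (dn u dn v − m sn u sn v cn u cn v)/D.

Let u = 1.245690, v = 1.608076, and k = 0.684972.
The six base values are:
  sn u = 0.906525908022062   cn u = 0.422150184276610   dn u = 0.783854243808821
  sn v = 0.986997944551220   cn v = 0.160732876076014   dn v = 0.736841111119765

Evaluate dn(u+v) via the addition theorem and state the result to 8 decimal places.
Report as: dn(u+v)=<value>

dn(u+v)=0.87940594

m = k² = 0.469186640784
D = 1 − m·sn²u·sn²v = 0.6243887638583822
dn(u+v) = (dn u·dn v − m·sn u·sn v·cn u·cn v)/D = 0.5490911905666454/0.6243887638583822 = 0.8794059444208462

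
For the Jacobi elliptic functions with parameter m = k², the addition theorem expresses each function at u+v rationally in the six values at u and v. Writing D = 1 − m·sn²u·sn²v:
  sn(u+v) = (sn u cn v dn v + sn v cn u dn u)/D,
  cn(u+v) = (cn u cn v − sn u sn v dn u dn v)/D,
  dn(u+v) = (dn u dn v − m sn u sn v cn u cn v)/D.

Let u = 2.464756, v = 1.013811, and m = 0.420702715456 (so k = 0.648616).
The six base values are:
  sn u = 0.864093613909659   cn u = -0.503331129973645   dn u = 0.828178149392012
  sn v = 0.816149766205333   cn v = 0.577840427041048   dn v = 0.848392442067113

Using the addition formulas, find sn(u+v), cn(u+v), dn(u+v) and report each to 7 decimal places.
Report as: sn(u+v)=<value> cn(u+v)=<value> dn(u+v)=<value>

sn(u+v)=0.1054664 cn(u+v)=-0.9944229 dn(u+v)=0.9976575

m = k² = 0.420702715456
D = 1 − m·sn²u·sn²v = 0.7907638948048355
sn(u+v) = (sn u·cn v·dn v + sn v·cn u·dn u)/D = 0.08339905231844831/0.7907638948048355 = 0.1054664393080714
cn(u+v) = (cn u·cn v − sn u·sn v·dn u·dn v)/D = -0.7863536961185454/0.7907638948048355 = -0.9944228628605021
dn(u+v) = (dn u·dn v − m·sn u·sn v·cn u·cn v)/D = 0.7889115164889389/0.7907638948048355 = 0.9976574824317772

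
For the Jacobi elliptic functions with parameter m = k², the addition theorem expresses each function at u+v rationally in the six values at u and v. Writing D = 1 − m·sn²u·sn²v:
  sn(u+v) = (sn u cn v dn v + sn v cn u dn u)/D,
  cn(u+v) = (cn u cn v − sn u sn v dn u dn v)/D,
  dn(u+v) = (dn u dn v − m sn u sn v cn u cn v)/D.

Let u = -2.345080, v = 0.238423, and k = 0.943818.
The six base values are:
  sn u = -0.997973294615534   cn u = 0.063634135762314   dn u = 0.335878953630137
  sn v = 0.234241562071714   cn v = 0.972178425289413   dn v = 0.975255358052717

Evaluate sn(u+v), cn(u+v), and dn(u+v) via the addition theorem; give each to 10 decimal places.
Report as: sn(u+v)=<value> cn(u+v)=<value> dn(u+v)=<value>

sn(u+v)=-0.9893550033 cn(u+v)=0.1455220857 dn(u+v)=0.3578709356

m = k² = 0.890792417124
D = 1 − m·sn²u·sn²v = 0.9513209311504081
sn(u+v) = (sn u·cn v·dn v + sn v·cn u·dn u)/D = -0.9411941229843133/0.9513209311504081 = -0.9893550033069821
cn(u+v) = (cn u·cn v − sn u·sn v·dn u·dn v)/D = 0.1384382060872966/0.9513209311504081 = 0.1455220857170533
dn(u+v) = (dn u·dn v − m·sn u·sn v·cn u·cn v)/D = 0.3404501116927599/0.9513209311504081 = 0.3578709356064124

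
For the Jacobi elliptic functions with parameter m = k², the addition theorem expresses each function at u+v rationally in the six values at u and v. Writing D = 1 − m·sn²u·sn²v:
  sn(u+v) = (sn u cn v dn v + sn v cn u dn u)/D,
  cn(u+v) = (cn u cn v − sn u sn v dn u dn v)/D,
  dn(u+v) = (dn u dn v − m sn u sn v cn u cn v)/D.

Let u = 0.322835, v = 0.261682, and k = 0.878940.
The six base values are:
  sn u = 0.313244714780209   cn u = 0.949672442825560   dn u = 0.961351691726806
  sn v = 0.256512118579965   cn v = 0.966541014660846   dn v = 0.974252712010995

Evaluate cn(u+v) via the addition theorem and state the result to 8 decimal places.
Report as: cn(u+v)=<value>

m = k² = 0.7725355236
D = 1 − m·sn²u·sn²v = 0.9950122837547608
cn(u+v) = (cn u·cn v − sn u·sn v·dn u·dn v)/D = 0.8426405993587259/0.9950122837547608 = 0.8468645192790507

cn(u+v)=0.84686452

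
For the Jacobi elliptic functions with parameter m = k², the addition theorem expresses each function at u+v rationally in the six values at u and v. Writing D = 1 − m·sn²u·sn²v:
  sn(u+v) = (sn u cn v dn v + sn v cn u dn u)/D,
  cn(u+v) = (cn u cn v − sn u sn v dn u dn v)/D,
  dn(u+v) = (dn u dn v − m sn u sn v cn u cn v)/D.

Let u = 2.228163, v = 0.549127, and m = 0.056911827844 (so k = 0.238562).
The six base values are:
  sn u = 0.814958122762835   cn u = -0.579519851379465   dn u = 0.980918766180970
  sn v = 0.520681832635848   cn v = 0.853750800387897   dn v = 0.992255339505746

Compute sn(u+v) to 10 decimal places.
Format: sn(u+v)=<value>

sn(u+v)=0.3984782620

m = k² = 0.056911827844
D = 1 − m·sn²u·sn²v = 0.9897524990047705
sn(u+v) = (sn u·cn v·dn v + sn v·cn u·dn u)/D = 0.3943948556339784/0.9897524990047705 = 0.398478262020612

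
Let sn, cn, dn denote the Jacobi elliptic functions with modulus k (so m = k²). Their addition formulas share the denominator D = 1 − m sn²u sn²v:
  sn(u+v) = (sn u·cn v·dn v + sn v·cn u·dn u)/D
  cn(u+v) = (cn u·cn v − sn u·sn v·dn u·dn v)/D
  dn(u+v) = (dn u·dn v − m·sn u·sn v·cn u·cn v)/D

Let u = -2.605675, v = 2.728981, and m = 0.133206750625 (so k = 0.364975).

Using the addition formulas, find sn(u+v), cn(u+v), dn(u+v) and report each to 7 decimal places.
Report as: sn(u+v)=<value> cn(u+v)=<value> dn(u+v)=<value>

sn(u+v)=0.1229526 cn(u+v)=0.9924125 dn(u+v)=0.9989926

sn u = -0.6000898076991356, cn u = -0.7999326363485956, dn u = 0.9757208684406067
sn v = 0.4993329729001167, cn v = -0.8664101697087421, dn v = 0.9832533272708872
m = k² = 0.133206750625
D = 1 − m·sn²u·sn²v = 0.988039778415907
sn(u+v) = (sn u·cn v·dn v + sn v·cn u·dn u)/D = 0.1214820551791104/0.988039778415907 = 0.1229525954652137
cn(u+v) = (cn u·cn v − sn u·sn v·dn u·dn v)/D = 0.9805430709569132/0.988039778415907 = 0.9924125448967115
dn(u+v) = (dn u·dn v − m·sn u·sn v·cn u·cn v)/D = 0.9870444535050421/0.988039778415907 = 0.9989926266810222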